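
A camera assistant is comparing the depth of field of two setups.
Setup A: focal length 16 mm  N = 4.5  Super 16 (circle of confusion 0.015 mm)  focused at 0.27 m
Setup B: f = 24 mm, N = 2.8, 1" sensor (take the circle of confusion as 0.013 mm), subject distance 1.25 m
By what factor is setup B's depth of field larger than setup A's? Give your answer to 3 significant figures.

Setup A: H = 16²/(4.5×0.015) + 16 ≈ 3808.6 mm; DoF = Df − Dn = 289.381 − 253.052 ≈ 36.329 mm.
Setup B: H = 24²/(2.8×0.013) + 24 ≈ 15848.2 mm; DoF = Df − Dn = 1354.98 − 1160.12 ≈ 194.86 mm.
Ratio = 194.86 / 36.329 ≈ 5.36.

5.36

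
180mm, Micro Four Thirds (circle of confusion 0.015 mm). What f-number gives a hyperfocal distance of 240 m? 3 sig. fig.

Rearrange H = f²/(N·c) + f for N: N = f² / ((H − f)·c).
N = 180² / ((240000 − 180) × 0.015) = 32400 / 3597 ≈ 9.01.

f/9.01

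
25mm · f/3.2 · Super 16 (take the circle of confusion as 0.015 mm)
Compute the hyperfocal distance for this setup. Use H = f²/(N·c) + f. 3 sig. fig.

13.0 m

Hyperfocal distance H = f²/(N·c) + f = 25²/(3.2 × 0.015) + 25 = 625/0.048 + 25 ≈ 13045.8 mm ≈ 13.0 m.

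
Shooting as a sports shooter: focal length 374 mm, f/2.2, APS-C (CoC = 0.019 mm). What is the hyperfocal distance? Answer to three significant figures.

3350 m

Hyperfocal distance H = f²/(N·c) + f = 374²/(2.2 × 0.019) + 374 = 139876/0.0418 + 374 ≈ 3346689.8 mm ≈ 3350 m.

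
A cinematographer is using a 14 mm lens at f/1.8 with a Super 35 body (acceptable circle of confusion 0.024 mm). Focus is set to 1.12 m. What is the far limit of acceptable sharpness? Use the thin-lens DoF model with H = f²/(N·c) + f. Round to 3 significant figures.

Hyperfocal distance H = f²/(N·c) + f = 14²/(1.8 × 0.024) + 14 = 196/0.0432 + 14 ≈ 4551.0 mm ≈ 4.551 m.
Far limit Df = s·(H − f)/(H − s) = 1120 × (4551.0 − 14) / (4551.0 − 1120) = 1120 × 4537.0 / 3431.0 ≈ 1481.0 mm ≈ 1.48 m.

1.48 m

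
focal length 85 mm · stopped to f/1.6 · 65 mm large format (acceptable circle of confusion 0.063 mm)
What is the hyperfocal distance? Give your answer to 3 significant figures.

Hyperfocal distance H = f²/(N·c) + f = 85²/(1.6 × 0.063) + 85 = 7225/0.1008 + 85 ≈ 71761.6 mm ≈ 71.8 m.

71.8 m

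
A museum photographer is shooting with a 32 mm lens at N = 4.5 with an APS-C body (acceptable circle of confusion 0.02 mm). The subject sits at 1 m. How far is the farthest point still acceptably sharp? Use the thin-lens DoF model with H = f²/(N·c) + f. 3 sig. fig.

1.09 m

Hyperfocal distance H = f²/(N·c) + f = 32²/(4.5 × 0.02) + 32 = 1024/0.09 + 32 ≈ 11409.8 mm ≈ 11.41 m.
Far limit Df = s·(H − f)/(H − s) = 1000 × (11409.8 − 32) / (11409.8 − 1000) = 1000 × 11377.8 / 10409.8 ≈ 1093.0 mm ≈ 1.09 m.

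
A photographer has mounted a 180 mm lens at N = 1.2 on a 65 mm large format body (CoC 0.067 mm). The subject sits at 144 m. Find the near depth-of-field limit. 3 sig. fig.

106 m

Hyperfocal distance H = f²/(N·c) + f = 180²/(1.2 × 0.067) + 180 = 32400/0.0804 + 180 ≈ 403165.1 mm ≈ 403.2 m.
Near limit Dn = s·(H − f)/(H + s − 2f) = 144000 × (403165.1 − 180) / (403165.1 + 144000 − 2 × 180) = 144000 × 402985.1 / 546805.1 ≈ 106125 mm ≈ 106 m.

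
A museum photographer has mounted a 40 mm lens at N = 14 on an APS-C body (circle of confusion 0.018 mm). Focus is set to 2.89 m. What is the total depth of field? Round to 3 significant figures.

Hyperfocal distance H = f²/(N·c) + f = 40²/(14 × 0.018) + 40 = 1600/0.252 + 40 ≈ 6389.2 mm ≈ 6.389 m.
Near limit Dn = s·(H − f)/(H + s − 2f) = 2890 × (6389.2 − 40) / (6389.2 + 2890 − 2 × 40) = 2890 × 6349.2 / 9199.2 ≈ 1994.7 mm.
Far limit Df = s·(H − f)/(H − s) = 2890 × (6389.2 − 40) / (6389.2 − 2890) = 2890 × 6349.2 / 3499.2 ≈ 5243.8 mm.
Depth of field = Df − Dn = 5243.8 − 1994.7 ≈ 3249.1 mm ≈ 3.25 m.

3.25 m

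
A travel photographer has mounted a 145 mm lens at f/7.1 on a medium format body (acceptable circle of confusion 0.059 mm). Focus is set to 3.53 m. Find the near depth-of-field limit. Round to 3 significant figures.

3.31 m

Hyperfocal distance H = f²/(N·c) + f = 145²/(7.1 × 0.059) + 145 = 21025/0.4189 + 145 ≈ 50336.0 mm ≈ 50.34 m.
Near limit Dn = s·(H − f)/(H + s − 2f) = 3530 × (50336.0 − 145) / (50336.0 + 3530 − 2 × 145) = 3530 × 50191.0 / 53576.0 ≈ 3307.0 mm ≈ 3.31 m.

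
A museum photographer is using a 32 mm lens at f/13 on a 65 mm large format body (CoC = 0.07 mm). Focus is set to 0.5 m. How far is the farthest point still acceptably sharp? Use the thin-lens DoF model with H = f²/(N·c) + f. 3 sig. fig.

Hyperfocal distance H = f²/(N·c) + f = 32²/(13 × 0.07) + 32 = 1024/0.91 + 32 ≈ 1157.3 mm ≈ 1.157 m.
Far limit Df = s·(H − f)/(H − s) = 500 × (1157.3 − 32) / (1157.3 − 500) = 500 × 1125.3 / 657.3 ≈ 856.02 mm ≈ 0.856 m.

0.856 m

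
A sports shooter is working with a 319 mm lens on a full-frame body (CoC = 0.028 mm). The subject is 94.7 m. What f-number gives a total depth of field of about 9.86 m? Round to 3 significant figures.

f/2.00

Write h = H − f = f²/(N·c). The thin-lens limits are Dn = s·h/(h + (s−f)) and Df = s·h/(h − (s−f)), so DoF = Df − Dn = 2·s·(s−f)·h / (h² − (s−f)²).
That is a quadratic in h: DoF·h² − 2·s·(s−f)·h − DoF·(s−f)² = 0 ⇒ h = (s−f)·(s + √(s² + DoF²)) / DoF = 94381 × (94700 + √(94700² + 9860²)) / 9860 = 94381 × (94700 + 95211.9) / 9860 ≈ 1817858 mm.
Then N = f²/(c·h) = 319² / (0.028 × 1817858) = 101761 / 50900 ≈ 2.00.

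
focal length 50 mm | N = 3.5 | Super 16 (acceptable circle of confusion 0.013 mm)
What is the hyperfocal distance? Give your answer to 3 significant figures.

55.0 m

Hyperfocal distance H = f²/(N·c) + f = 50²/(3.5 × 0.013) + 50 = 2500/0.0455 + 50 ≈ 54995.1 mm ≈ 55.0 m.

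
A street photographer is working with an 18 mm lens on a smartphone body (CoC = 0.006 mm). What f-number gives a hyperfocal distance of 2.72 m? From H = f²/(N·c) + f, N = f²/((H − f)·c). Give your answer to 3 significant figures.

Rearrange H = f²/(N·c) + f for N: N = f² / ((H − f)·c).
N = 18² / ((2720 − 18) × 0.006) = 324 / 16.21 ≈ 20.

f/20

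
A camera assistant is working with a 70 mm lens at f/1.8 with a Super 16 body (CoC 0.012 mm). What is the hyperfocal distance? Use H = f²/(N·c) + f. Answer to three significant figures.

227 m

Hyperfocal distance H = f²/(N·c) + f = 70²/(1.8 × 0.012) + 70 = 4900/0.0216 + 70 ≈ 226921.9 mm ≈ 227 m.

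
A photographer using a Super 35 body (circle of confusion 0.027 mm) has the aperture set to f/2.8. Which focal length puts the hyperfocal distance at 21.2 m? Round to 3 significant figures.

From H = f²/(N·c) + f, with f ≪ H: f ≈ √(H·N·c) = √(21200 × 2.8 × 0.027) = √1602.7 ≈ 40.03 mm.
The +f correction barely moves this — solving exactly, f² + N·c·f − N·c·H = 0 ⇒ f = (−N·c + √((N·c)² + 4·N·c·H))/2 = (−0.0756 + √6410.9)/2 ≈ 39.996 mm, so f ≈ 40.0 mm.

40.0 mm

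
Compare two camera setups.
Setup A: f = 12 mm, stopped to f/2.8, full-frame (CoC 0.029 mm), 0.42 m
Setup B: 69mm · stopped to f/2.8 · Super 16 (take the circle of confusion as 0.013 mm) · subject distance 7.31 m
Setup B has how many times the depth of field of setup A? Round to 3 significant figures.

Setup A: H = 12²/(2.8×0.029) + 12 ≈ 1785.4 mm; DoF = Df − Dn = 545.50 − 341.44 ≈ 204.06 mm.
Setup B: H = 69²/(2.8×0.013) + 69 ≈ 130865.7 mm; DoF = Df − Dn = 7738.40 − 6926.54 ≈ 811.86 mm.
Ratio = 811.86 / 204.06 ≈ 3.98.

3.98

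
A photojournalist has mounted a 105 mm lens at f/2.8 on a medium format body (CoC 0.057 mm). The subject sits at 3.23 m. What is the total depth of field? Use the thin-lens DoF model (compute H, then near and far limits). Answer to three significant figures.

Hyperfocal distance H = f²/(N·c) + f = 105²/(2.8 × 0.057) + 105 = 11025/0.1596 + 105 ≈ 69183.9 mm ≈ 69.18 m.
Near limit Dn = s·(H − f)/(H + s − 2f) = 3230 × (69183.9 − 105) / (69183.9 + 3230 − 2 × 105) = 3230 × 69078.9 / 72203.9 ≈ 3090.21 mm.
Far limit Df = s·(H − f)/(H − s) = 3230 × (69183.9 − 105) / (69183.9 − 3230) = 3230 × 69078.9 / 65953.9 ≈ 3383.04 mm.
Depth of field = Df − Dn = 3383.04 − 3090.21 ≈ 292.83 mm.

293 mm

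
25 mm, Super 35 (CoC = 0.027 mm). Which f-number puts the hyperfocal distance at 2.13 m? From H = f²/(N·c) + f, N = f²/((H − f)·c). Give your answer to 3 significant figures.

f/11

Rearrange H = f²/(N·c) + f for N: N = f² / ((H − f)·c).
N = 25² / ((2130 − 25) × 0.027) = 625 / 56.84 ≈ 11.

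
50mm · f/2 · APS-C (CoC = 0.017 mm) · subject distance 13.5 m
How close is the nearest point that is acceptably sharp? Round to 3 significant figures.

11.4 m

Hyperfocal distance H = f²/(N·c) + f = 50²/(2 × 0.017) + 50 = 2500/0.034 + 50 ≈ 73579.4 mm ≈ 73.58 m.
Near limit Dn = s·(H − f)/(H + s − 2f) = 13500 × (73579.4 − 50) / (73579.4 + 13500 − 2 × 50) = 13500 × 73529.4 / 86979.4 ≈ 11412 mm ≈ 11.4 m.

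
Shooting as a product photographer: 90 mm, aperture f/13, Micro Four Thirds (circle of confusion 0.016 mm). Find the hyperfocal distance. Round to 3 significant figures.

Hyperfocal distance H = f²/(N·c) + f = 90²/(13 × 0.016) + 90 = 8100/0.208 + 90 ≈ 39032.3 mm ≈ 39.0 m.

39.0 m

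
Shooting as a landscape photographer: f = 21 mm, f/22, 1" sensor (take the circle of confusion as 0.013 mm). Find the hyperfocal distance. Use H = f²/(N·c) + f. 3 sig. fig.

Hyperfocal distance H = f²/(N·c) + f = 21²/(22 × 0.013) + 21 = 441/0.286 + 21 ≈ 1563.0 mm ≈ 1.56 m.

1.56 m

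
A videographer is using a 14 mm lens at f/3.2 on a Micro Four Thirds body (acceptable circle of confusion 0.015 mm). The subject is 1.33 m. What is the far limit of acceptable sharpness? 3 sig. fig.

1.96 m

Hyperfocal distance H = f²/(N·c) + f = 14²/(3.2 × 0.015) + 14 = 196/0.048 + 14 ≈ 4097.3 mm ≈ 4.097 m.
Far limit Df = s·(H − f)/(H − s) = 1330 × (4097.3 − 14) / (4097.3 − 1330) = 1330 × 4083.3 / 2767.3 ≈ 1962.5 mm ≈ 1.96 m.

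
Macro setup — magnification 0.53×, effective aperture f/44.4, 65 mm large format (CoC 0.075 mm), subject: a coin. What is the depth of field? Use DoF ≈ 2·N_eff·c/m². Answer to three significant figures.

At magnification m, DoF ≈ 2·N_eff·c/m² = 2 × 44.4 × 0.075 / 0.53² = 6.66 / 0.2809 ≈ 23.7 mm.

23.7 mm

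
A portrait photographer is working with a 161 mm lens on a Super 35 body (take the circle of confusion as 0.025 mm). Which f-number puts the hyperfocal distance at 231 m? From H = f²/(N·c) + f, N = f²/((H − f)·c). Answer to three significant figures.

Rearrange H = f²/(N·c) + f for N: N = f² / ((H − f)·c).
N = 161² / ((231000 − 161) × 0.025) = 25921 / 5771 ≈ 4.49.

f/4.49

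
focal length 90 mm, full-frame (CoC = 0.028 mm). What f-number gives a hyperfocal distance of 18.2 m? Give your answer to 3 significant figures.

f/16

Rearrange H = f²/(N·c) + f for N: N = f² / ((H − f)·c).
N = 90² / ((18200 − 90) × 0.028) = 8100 / 507.1 ≈ 16.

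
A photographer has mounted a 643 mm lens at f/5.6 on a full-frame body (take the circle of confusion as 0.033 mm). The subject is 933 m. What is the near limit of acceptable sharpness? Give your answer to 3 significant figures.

Hyperfocal distance H = f²/(N·c) + f = 643²/(5.6 × 0.033) + 643 = 413449/0.1848 + 643 ≈ 2237921.1 mm ≈ 2238 m.
Near limit Dn = s·(H − f)/(H + s − 2f) = 933000 × (2237921.1 − 643) / (2237921.1 + 933000 − 2 × 643) = 933000 × 2237278.1 / 3169635.1 ≈ 658555 mm ≈ 659 m.

659 m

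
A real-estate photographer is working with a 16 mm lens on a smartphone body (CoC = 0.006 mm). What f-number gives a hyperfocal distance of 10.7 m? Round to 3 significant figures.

f/3.99

Rearrange H = f²/(N·c) + f for N: N = f² / ((H − f)·c).
N = 16² / ((10700 − 16) × 0.006) = 256 / 64.10 ≈ 3.99.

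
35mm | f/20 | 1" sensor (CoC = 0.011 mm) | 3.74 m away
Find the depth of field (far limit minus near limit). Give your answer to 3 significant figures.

Hyperfocal distance H = f²/(N·c) + f = 35²/(20 × 0.011) + 35 = 1225/0.22 + 35 ≈ 5603.2 mm ≈ 5.603 m.
Near limit Dn = s·(H − f)/(H + s − 2f) = 3740 × (5603.2 − 35) / (5603.2 + 3740 − 2 × 35) = 3740 × 5568.2 / 9273.2 ≈ 2245.7 mm.
Far limit Df = s·(H − f)/(H − s) = 3740 × (5603.2 − 35) / (5603.2 − 3740) = 3740 × 5568.2 / 1863.2 ≈ 11177.1 mm.
Depth of field = Df − Dn = 11177.1 − 2245.7 ≈ 8931.4 mm ≈ 8.93 m.

8.93 m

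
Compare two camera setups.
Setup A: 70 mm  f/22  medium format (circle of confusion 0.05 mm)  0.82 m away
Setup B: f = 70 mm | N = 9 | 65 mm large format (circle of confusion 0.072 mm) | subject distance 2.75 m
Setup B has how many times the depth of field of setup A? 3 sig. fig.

Setup A: H = 70²/(22×0.05) + 70 ≈ 4524.5 mm; DoF = Df − Dn = 986.01 − 701.83 ≈ 284.18 mm.
Setup B: H = 70²/(9×0.072) + 70 ≈ 7631.7 mm; DoF = Df − Dn = 4259.7 − 2030.4 ≈ 2229.3 mm.
Ratio = 2229.3 / 284.18 ≈ 7.84.

7.84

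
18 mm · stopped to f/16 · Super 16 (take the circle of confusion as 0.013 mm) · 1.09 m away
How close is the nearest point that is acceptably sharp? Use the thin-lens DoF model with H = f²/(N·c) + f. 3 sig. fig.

0.646 m

Hyperfocal distance H = f²/(N·c) + f = 18²/(16 × 0.013) + 18 = 324/0.208 + 18 ≈ 1575.7 mm ≈ 1.576 m.
Near limit Dn = s·(H − f)/(H + s − 2f) = 1090 × (1575.7 − 18) / (1575.7 + 1090 − 2 × 18) = 1090 × 1557.7 / 2629.7 ≈ 645.66 mm ≈ 0.646 m.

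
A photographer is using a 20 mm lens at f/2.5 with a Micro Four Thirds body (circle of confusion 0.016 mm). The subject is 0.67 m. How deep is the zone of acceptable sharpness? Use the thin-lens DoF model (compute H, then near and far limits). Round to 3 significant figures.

87.5 mm

Hyperfocal distance H = f²/(N·c) + f = 20²/(2.5 × 0.016) + 20 = 400/0.04 + 20 ≈ 10020.0 mm ≈ 10.02 m.
Near limit Dn = s·(H − f)/(H + s − 2f) = 670 × (10020.0 − 20) / (10020.0 + 670 − 2 × 20) = 670 × 10000.0 / 10650.0 ≈ 629.108 mm.
Far limit Df = s·(H − f)/(H − s) = 670 × (10020.0 − 20) / (10020.0 − 670) = 670 × 10000.0 / 9350.0 ≈ 716.578 mm.
Depth of field = Df − Dn = 716.578 − 629.108 ≈ 87.470 mm.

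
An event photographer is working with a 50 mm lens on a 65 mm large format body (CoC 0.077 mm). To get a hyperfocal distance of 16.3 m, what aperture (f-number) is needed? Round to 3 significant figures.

Rearrange H = f²/(N·c) + f for N: N = f² / ((H − f)·c).
N = 50² / ((16300 − 50) × 0.077) = 2500 / 1251 ≈ 2.00.

f/2.00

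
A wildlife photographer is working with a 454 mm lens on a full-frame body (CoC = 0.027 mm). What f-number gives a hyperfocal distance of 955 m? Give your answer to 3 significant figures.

f/8

Rearrange H = f²/(N·c) + f for N: N = f² / ((H − f)·c).
N = 454² / ((955000 − 454) × 0.027) = 206116 / 25773 ≈ 8.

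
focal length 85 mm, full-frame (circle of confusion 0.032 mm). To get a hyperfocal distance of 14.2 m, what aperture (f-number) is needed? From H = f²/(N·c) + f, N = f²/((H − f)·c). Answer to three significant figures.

Rearrange H = f²/(N·c) + f for N: N = f² / ((H − f)·c).
N = 85² / ((14200 − 85) × 0.032) = 7225 / 451.7 ≈ 16.

f/16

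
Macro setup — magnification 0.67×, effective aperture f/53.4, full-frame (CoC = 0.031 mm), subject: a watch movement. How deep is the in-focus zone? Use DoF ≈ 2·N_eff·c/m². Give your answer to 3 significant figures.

7.38 mm

At magnification m, DoF ≈ 2·N_eff·c/m² = 2 × 53.4 × 0.031 / 0.67² = 3.311 / 0.4489 ≈ 7.38 mm.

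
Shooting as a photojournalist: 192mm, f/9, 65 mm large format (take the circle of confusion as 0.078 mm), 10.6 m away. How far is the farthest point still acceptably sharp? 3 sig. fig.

Hyperfocal distance H = f²/(N·c) + f = 192²/(9 × 0.078) + 192 = 36864/0.702 + 192 ≈ 52704.8 mm ≈ 52.70 m.
Far limit Df = s·(H − f)/(H − s) = 10600 × (52704.8 − 192) / (52704.8 − 10600) = 10600 × 52512.8 / 42104.8 ≈ 13220 mm ≈ 13.2 m.

13.2 m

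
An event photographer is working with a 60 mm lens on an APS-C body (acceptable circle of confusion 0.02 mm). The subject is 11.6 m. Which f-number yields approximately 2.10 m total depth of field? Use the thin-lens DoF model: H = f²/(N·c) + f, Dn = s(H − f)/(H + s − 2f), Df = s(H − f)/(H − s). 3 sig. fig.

f/1.40

Write h = H − f = f²/(N·c). The thin-lens limits are Dn = s·h/(h + (s−f)) and Df = s·h/(h − (s−f)), so DoF = Df − Dn = 2·s·(s−f)·h / (h² − (s−f)²).
That is a quadratic in h: DoF·h² − 2·s·(s−f)·h − DoF·(s−f)² = 0 ⇒ h = (s−f)·(s + √(s² + DoF²)) / DoF = 11540 × (11600 + √(11600² + 2100²)) / 2100 = 11540 × (11600 + 11788.6) / 2100 ≈ 128526 mm.
Then N = f²/(c·h) = 60² / (0.02 × 128526) = 3600 / 2570.5 ≈ 1.40.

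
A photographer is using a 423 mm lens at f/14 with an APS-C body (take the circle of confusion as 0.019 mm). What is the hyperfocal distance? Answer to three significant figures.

Hyperfocal distance H = f²/(N·c) + f = 423²/(14 × 0.019) + 423 = 178929/0.266 + 423 ≈ 673088.4 mm ≈ 673 m.

673 m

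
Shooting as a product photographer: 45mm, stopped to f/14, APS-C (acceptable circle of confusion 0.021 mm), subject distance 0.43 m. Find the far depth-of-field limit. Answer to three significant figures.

Hyperfocal distance H = f²/(N·c) + f = 45²/(14 × 0.021) + 45 = 2025/0.294 + 45 ≈ 6932.8 mm ≈ 6.933 m.
Far limit Df = s·(H − f)/(H − s) = 430 × (6932.8 − 45) / (6932.8 − 430) = 430 × 6887.8 / 6502.8 ≈ 455.46 mm.

455 mm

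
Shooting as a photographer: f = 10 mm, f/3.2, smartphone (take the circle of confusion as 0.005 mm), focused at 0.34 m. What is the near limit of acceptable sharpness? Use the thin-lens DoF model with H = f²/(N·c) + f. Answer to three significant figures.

323 mm

Hyperfocal distance H = f²/(N·c) + f = 10²/(3.2 × 0.005) + 10 = 100/0.016 + 10 ≈ 6260.0 mm ≈ 6.260 m.
Near limit Dn = s·(H − f)/(H + s − 2f) = 340 × (6260.0 − 10) / (6260.0 + 340 − 2 × 10) = 340 × 6250.0 / 6580.0 ≈ 322.95 mm.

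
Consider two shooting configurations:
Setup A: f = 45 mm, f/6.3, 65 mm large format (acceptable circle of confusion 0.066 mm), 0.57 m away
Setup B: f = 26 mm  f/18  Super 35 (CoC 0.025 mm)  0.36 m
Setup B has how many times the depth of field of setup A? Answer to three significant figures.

Setup A: H = 45²/(6.3×0.066) + 45 ≈ 4915.1 mm; DoF = Df − Dn = 638.87 − 514.53 ≈ 124.34 mm.
Setup B: H = 26²/(18×0.025) + 26 ≈ 1528.2 mm; DoF = Df − Dn = 462.93 − 294.52 ≈ 168.41 mm.
Ratio = 168.41 / 124.34 ≈ 1.35.

1.35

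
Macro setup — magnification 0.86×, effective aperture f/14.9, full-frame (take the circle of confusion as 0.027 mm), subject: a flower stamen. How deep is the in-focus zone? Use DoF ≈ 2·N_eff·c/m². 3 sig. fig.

1.09 mm

At magnification m, DoF ≈ 2·N_eff·c/m² = 2 × 14.9 × 0.027 / 0.86² = 0.8046 / 0.7396 ≈ 1.09 mm.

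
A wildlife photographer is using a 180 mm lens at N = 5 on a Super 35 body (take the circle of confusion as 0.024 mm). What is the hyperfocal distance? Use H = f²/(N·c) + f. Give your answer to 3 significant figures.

270 m

Hyperfocal distance H = f²/(N·c) + f = 180²/(5 × 0.024) + 180 = 32400/0.12 + 180 ≈ 270180.0 mm ≈ 270 m.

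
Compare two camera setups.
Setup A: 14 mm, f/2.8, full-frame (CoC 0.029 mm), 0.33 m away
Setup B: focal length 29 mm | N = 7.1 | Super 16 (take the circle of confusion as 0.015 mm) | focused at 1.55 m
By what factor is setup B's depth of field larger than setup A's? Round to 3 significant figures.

Setup A: H = 14²/(2.8×0.029) + 14 ≈ 2427.8 mm; DoF = Df − Dn = 379.709 − 291.799 ≈ 87.910 mm.
Setup B: H = 29²/(7.1×0.015) + 29 ≈ 7925.7 mm; DoF = Df − Dn = 1919.77 − 1299.67 ≈ 620.10 mm.
Ratio = 620.10 / 87.910 ≈ 7.05.

7.05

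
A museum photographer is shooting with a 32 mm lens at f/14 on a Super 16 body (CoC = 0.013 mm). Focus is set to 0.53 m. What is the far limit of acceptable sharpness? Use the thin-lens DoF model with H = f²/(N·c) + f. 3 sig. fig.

Hyperfocal distance H = f²/(N·c) + f = 32²/(14 × 0.013) + 32 = 1024/0.182 + 32 ≈ 5658.4 mm ≈ 5.658 m.
Far limit Df = s·(H − f)/(H − s) = 530 × (5658.4 − 32) / (5658.4 − 530) = 530 × 5626.4 / 5128.4 ≈ 581.47 mm ≈ 0.581 m.

0.581 m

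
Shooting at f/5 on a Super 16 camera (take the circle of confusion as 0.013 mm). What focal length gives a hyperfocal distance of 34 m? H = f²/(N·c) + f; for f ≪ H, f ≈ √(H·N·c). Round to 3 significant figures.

From H = f²/(N·c) + f, with f ≪ H: f ≈ √(H·N·c) = √(34000 × 5 × 0.013) = √2210.0 ≈ 47.01 mm.
The +f correction barely moves this — solving exactly, f² + N·c·f − N·c·H = 0 ⇒ f = (−N·c + √((N·c)² + 4·N·c·H))/2 = (−0.065 + √8840.0)/2 ≈ 46.978 mm, so f ≈ 47.0 mm.

47.0 mm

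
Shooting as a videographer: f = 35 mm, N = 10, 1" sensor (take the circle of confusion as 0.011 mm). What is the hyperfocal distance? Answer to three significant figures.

Hyperfocal distance H = f²/(N·c) + f = 35²/(10 × 0.011) + 35 = 1225/0.11 + 35 ≈ 11171.4 mm ≈ 11.2 m.

11.2 m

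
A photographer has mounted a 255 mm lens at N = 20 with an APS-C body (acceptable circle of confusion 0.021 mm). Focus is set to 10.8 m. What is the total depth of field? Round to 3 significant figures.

Hyperfocal distance H = f²/(N·c) + f = 255²/(20 × 0.021) + 255 = 65025/0.42 + 255 ≈ 155076.4 mm ≈ 155.1 m.
Near limit Dn = s·(H − f)/(H + s − 2f) = 10800 × (155076.4 − 255) / (155076.4 + 10800 − 2 × 255) = 10800 × 154821.4 / 165366.4 ≈ 10111.3 mm.
Far limit Df = s·(H − f)/(H − s) = 10800 × (155076.4 − 255) / (155076.4 − 10800) = 10800 × 154821.4 / 144276.4 ≈ 11589.4 mm.
Depth of field = Df − Dn = 11589.4 − 10111.3 ≈ 1478.1 mm ≈ 1.48 m.

1.48 m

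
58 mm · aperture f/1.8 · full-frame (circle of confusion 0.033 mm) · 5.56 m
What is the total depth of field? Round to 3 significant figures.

1.09 m

Hyperfocal distance H = f²/(N·c) + f = 58²/(1.8 × 0.033) + 58 = 3364/0.0594 + 58 ≈ 56691.0 mm ≈ 56.69 m.
Near limit Dn = s·(H − f)/(H + s − 2f) = 5560 × (56691.0 − 58) / (56691.0 + 5560 − 2 × 58) = 5560 × 56633.0 / 62135.0 ≈ 5067.7 mm.
Far limit Df = s·(H − f)/(H − s) = 5560 × (56691.0 − 58) / (56691.0 − 5560) = 5560 × 56633.0 / 51131.0 ≈ 6158.3 mm.
Depth of field = Df − Dn = 6158.3 − 5067.7 ≈ 1090.6 mm ≈ 1.09 m.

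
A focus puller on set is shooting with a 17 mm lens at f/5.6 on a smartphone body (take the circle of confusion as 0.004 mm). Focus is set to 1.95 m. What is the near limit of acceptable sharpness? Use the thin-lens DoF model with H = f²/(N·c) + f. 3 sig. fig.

Hyperfocal distance H = f²/(N·c) + f = 17²/(5.6 × 0.004) + 17 = 289/0.0224 + 17 ≈ 12918.8 mm ≈ 12.92 m.
Near limit Dn = s·(H − f)/(H + s − 2f) = 1950 × (12918.8 − 17) / (12918.8 + 1950 − 2 × 17) = 1950 × 12901.8 / 14834.8 ≈ 1695.9 mm ≈ 1.70 m.

1.70 m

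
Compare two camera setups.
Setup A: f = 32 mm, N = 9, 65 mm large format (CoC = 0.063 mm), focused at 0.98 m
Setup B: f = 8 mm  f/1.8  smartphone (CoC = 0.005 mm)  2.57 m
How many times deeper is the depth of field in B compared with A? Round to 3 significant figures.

1.50

Setup A: H = 32²/(9×0.063) + 32 ≈ 1838.0 mm; DoF = Df − Dn = 2062.8 − 642.7 ≈ 1420.1 mm.
Setup B: H = 8²/(1.8×0.005) + 8 ≈ 7119.1 mm; DoF = Df − Dn = 4017.4 − 1889.3 ≈ 2128.1 mm.
Ratio = 2128.1 / 1420.1 ≈ 1.50.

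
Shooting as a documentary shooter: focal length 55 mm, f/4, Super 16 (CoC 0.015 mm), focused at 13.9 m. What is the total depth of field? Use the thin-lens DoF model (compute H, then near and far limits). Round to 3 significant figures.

Hyperfocal distance H = f²/(N·c) + f = 55²/(4 × 0.015) + 55 = 3025/0.06 + 55 ≈ 50471.7 mm ≈ 50.47 m.
Near limit Dn = s·(H − f)/(H + s − 2f) = 13900 × (50471.7 − 55) / (50471.7 + 13900 − 2 × 55) = 13900 × 50416.7 / 64261.7 ≈ 10905.3 mm.
Far limit Df = s·(H − f)/(H − s) = 13900 × (50471.7 − 55) / (50471.7 − 13900) = 13900 × 50416.7 / 36571.7 ≈ 19162.1 mm.
Depth of field = Df − Dn = 19162.1 − 10905.3 ≈ 8256.8 mm ≈ 8.26 m.

8.26 m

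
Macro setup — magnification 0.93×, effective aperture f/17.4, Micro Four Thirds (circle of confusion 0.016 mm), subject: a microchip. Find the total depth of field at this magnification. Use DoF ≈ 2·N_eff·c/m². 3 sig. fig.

0.644 mm

At magnification m, DoF ≈ 2·N_eff·c/m² = 2 × 17.4 × 0.016 / 0.93² = 0.5568 / 0.8649 ≈ 0.644 mm.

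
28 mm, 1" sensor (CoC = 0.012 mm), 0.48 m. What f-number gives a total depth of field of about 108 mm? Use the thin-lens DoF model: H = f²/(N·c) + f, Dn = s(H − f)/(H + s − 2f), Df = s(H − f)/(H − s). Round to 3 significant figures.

f/16.1

Write h = H − f = f²/(N·c). The thin-lens limits are Dn = s·h/(h + (s−f)) and Df = s·h/(h − (s−f)), so DoF = Df − Dn = 2·s·(s−f)·h / (h² − (s−f)²).
That is a quadratic in h: DoF·h² − 2·s·(s−f)·h − DoF·(s−f)² = 0 ⇒ h = (s−f)·(s + √(s² + DoF²)) / DoF = 452 × (480 + √(480² + 108²)) / 108 = 452 × (480 + 492.000) / 108 ≈ 4068.0 mm.
Then N = f²/(c·h) = 28² / (0.012 × 4068.0) = 784 / 48.816 ≈ 16.1.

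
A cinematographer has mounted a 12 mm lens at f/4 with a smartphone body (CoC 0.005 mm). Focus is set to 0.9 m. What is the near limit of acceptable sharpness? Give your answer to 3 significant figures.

0.801 m

Hyperfocal distance H = f²/(N·c) + f = 12²/(4 × 0.005) + 12 = 144/0.02 + 12 ≈ 7212.0 mm ≈ 7.212 m.
Near limit Dn = s·(H − f)/(H + s − 2f) = 900 × (7212.0 − 12) / (7212.0 + 900 − 2 × 12) = 900 × 7200.0 / 8088.0 ≈ 801.19 mm ≈ 0.801 m.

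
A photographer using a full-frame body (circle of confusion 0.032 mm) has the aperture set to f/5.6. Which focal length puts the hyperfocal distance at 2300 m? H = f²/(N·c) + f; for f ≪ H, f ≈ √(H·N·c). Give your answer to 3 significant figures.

From H = f²/(N·c) + f, with f ≪ H: f ≈ √(H·N·c) = √(2300000 × 5.6 × 0.032) = √412160 ≈ 642.0 mm.
The +f correction barely moves this — solving exactly, f² + N·c·f − N·c·H = 0 ⇒ f = (−N·c + √((N·c)² + 4·N·c·H))/2 = (−0.1792 + √1648640)/2 ≈ 641.91 mm, so f ≈ 642 mm.

642 mm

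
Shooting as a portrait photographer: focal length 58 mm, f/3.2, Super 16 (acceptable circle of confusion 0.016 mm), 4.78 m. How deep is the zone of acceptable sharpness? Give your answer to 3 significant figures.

Hyperfocal distance H = f²/(N·c) + f = 58²/(3.2 × 0.016) + 58 = 3364/0.0512 + 58 ≈ 65761.1 mm ≈ 65.76 m.
Near limit Dn = s·(H − f)/(H + s − 2f) = 4780 × (65761.1 − 58) / (65761.1 + 4780 − 2 × 58) = 4780 × 65703.1 / 70425.1 ≈ 4459.50 mm.
Far limit Df = s·(H − f)/(H − s) = 4780 × (65761.1 − 58) / (65761.1 − 4780) = 4780 × 65703.1 / 60981.1 ≈ 5150.13 mm.
Depth of field = Df − Dn = 5150.13 − 4459.50 ≈ 690.63 mm ≈ 0.691 m.

0.691 m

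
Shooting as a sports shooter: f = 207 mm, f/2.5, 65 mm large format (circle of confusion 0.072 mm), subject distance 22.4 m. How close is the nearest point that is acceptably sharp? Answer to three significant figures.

Hyperfocal distance H = f²/(N·c) + f = 207²/(2.5 × 0.072) + 207 = 42849/0.18 + 207 ≈ 238257.0 mm ≈ 238.3 m.
Near limit Dn = s·(H − f)/(H + s − 2f) = 22400 × (238257.0 − 207) / (238257.0 + 22400 − 2 × 207) = 22400 × 238050.0 / 260243.0 ≈ 20490 mm ≈ 20.5 m.

20.5 m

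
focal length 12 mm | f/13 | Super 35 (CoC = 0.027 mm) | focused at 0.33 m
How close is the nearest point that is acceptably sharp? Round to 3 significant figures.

Hyperfocal distance H = f²/(N·c) + f = 12²/(13 × 0.027) + 12 = 144/0.351 + 12 ≈ 422.3 mm ≈ 0.422 m.
Near limit Dn = s·(H − f)/(H + s − 2f) = 330 × (422.3 − 12) / (422.3 + 330 − 2 × 12) = 330 × 410.3 / 728.3 ≈ 185.90 mm.

186 mm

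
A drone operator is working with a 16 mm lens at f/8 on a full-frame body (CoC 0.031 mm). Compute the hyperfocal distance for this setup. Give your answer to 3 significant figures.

Hyperfocal distance H = f²/(N·c) + f = 16²/(8 × 0.031) + 16 = 256/0.248 + 16 ≈ 1048.3 mm ≈ 1.05 m.

1.05 m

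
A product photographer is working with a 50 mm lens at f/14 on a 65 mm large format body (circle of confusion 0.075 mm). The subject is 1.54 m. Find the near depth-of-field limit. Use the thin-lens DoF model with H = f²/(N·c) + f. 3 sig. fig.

0.947 m

Hyperfocal distance H = f²/(N·c) + f = 50²/(14 × 0.075) + 50 = 2500/1.05 + 50 ≈ 2431.0 mm ≈ 2.431 m.
Near limit Dn = s·(H − f)/(H + s − 2f) = 1540 × (2431.0 − 50) / (2431.0 + 1540 − 2 × 50) = 1540 × 2381.0 / 3871.0 ≈ 947.23 mm ≈ 0.947 m.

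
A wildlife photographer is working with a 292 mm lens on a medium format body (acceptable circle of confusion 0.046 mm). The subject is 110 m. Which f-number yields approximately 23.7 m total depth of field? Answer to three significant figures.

f/1.80

Write h = H − f = f²/(N·c). The thin-lens limits are Dn = s·h/(h + (s−f)) and Df = s·h/(h − (s−f)), so DoF = Df − Dn = 2·s·(s−f)·h / (h² − (s−f)²).
That is a quadratic in h: DoF·h² − 2·s·(s−f)·h − DoF·(s−f)² = 0 ⇒ h = (s−f)·(s + √(s² + DoF²)) / DoF = 109708 × (110000 + √(110000² + 23700²)) / 23700 = 109708 × (110000 + 112524) / 23700 ≈ 1030071 mm.
Then N = f²/(c·h) = 292² / (0.046 × 1030071) = 85264 / 47383 ≈ 1.80.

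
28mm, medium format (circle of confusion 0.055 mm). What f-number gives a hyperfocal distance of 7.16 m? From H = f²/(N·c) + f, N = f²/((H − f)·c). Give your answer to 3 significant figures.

f/2.00

Rearrange H = f²/(N·c) + f for N: N = f² / ((H − f)·c).
N = 28² / ((7160 − 28) × 0.055) = 784 / 392.3 ≈ 2.00.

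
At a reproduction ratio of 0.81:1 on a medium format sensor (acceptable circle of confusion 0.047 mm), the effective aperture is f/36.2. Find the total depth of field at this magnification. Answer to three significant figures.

5.19 mm

At magnification m, DoF ≈ 2·N_eff·c/m² = 2 × 36.2 × 0.047 / 0.81² = 3.403 / 0.6561 ≈ 5.19 mm.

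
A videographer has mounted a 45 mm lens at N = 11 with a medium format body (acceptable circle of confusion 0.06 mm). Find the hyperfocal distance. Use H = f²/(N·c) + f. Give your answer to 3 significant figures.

3.11 m

Hyperfocal distance H = f²/(N·c) + f = 45²/(11 × 0.06) + 45 = 2025/0.66 + 45 ≈ 3113.2 mm ≈ 3.11 m.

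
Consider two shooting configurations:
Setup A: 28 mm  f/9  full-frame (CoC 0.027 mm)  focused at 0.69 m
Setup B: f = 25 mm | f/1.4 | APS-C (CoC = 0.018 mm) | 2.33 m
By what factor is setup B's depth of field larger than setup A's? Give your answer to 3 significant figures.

Setup A: H = 28²/(9×0.027) + 28 ≈ 3254.3 mm; DoF = Df − Dn = 868.13 − 572.53 ≈ 295.60 mm.
Setup B: H = 25²/(1.4×0.018) + 25 ≈ 24826.6 mm; DoF = Df − Dn = 2568.73 − 2131.87 ≈ 436.86 mm.
Ratio = 436.86 / 295.60 ≈ 1.48.

1.48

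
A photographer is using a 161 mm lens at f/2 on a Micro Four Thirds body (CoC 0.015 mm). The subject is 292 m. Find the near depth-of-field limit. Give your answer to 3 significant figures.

218 m

Hyperfocal distance H = f²/(N·c) + f = 161²/(2 × 0.015) + 161 = 25921/0.03 + 161 ≈ 864194.3 mm ≈ 864.2 m.
Near limit Dn = s·(H − f)/(H + s − 2f) = 292000 × (864194.3 − 161) / (864194.3 + 292000 − 2 × 161) = 292000 × 864033.3 / 1155872.3 ≈ 218275 mm ≈ 218 m.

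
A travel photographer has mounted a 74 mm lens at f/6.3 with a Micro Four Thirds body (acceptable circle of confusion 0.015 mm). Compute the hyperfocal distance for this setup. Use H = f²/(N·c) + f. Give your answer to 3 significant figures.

58.0 m

Hyperfocal distance H = f²/(N·c) + f = 74²/(6.3 × 0.015) + 74 = 5476/0.0945 + 74 ≈ 58021.1 mm ≈ 58.0 m.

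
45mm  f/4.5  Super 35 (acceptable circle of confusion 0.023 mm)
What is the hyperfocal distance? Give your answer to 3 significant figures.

19.6 m

Hyperfocal distance H = f²/(N·c) + f = 45²/(4.5 × 0.023) + 45 = 2025/0.1035 + 45 ≈ 19610.2 mm ≈ 19.6 m.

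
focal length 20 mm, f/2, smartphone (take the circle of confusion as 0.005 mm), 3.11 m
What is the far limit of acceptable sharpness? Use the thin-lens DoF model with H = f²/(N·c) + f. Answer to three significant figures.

Hyperfocal distance H = f²/(N·c) + f = 20²/(2 × 0.005) + 20 = 400/0.01 + 20 ≈ 40020.0 mm ≈ 40.02 m.
Far limit Df = s·(H − f)/(H − s) = 3110 × (40020.0 − 20) / (40020.0 − 3110) = 3110 × 40000.0 / 36910.0 ≈ 3370.4 mm ≈ 3.37 m.

3.37 m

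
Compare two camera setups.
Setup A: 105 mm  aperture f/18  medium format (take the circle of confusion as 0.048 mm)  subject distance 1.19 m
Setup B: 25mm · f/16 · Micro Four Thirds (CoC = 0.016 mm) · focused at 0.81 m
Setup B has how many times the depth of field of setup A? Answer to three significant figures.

2.85

Setup A: H = 105²/(18×0.048) + 105 ≈ 12865.4 mm; DoF = Df − Dn = 1300.59 − 1096.75 ≈ 203.84 mm.
Setup B: H = 25²/(16×0.016) + 25 ≈ 2466.4 mm; DoF = Df − Dn = 1193.87 − 612.92 ≈ 580.95 mm.
Ratio = 580.95 / 203.84 ≈ 2.85.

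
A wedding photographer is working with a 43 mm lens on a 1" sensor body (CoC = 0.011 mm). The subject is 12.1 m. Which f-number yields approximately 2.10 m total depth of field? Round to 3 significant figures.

f/1.20

Write h = H − f = f²/(N·c). The thin-lens limits are Dn = s·h/(h + (s−f)) and Df = s·h/(h − (s−f)), so DoF = Df − Dn = 2·s·(s−f)·h / (h² − (s−f)²).
That is a quadratic in h: DoF·h² − 2·s·(s−f)·h − DoF·(s−f)² = 0 ⇒ h = (s−f)·(s + √(s² + DoF²)) / DoF = 12057 × (12100 + √(12100² + 2100²)) / 2100 = 12057 × (12100 + 12280.9) / 2100 ≈ 139981 mm.
Then N = f²/(c·h) = 43² / (0.011 × 139981) = 1849 / 1539.8 ≈ 1.20.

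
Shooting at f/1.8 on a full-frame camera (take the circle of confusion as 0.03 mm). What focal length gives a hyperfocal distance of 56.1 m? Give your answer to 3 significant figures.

55.0 mm

From H = f²/(N·c) + f, with f ≪ H: f ≈ √(H·N·c) = √(56100 × 1.8 × 0.03) = √3029.4 ≈ 55.04 mm.
The +f correction barely moves this — solving exactly, f² + N·c·f − N·c·H = 0 ⇒ f = (−N·c + √((N·c)² + 4·N·c·H))/2 = (−0.054 + √12118)/2 ≈ 55.013 mm, so f ≈ 55.0 mm.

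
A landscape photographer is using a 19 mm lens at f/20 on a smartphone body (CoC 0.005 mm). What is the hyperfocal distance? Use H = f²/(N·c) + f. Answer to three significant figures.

Hyperfocal distance H = f²/(N·c) + f = 19²/(20 × 0.005) + 19 = 361/0.1 + 19 ≈ 3629.0 mm ≈ 3.63 m.

3.63 m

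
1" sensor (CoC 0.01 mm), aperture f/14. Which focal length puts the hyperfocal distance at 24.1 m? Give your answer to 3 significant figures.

58.0 mm

From H = f²/(N·c) + f, with f ≪ H: f ≈ √(H·N·c) = √(24100 × 14 × 0.01) = √3374.0 ≈ 58.09 mm.
Exact: f² + N·c·f − N·c·H = 0 ⇒ f = (−N·c + √((N·c)² + 4·N·c·H))/2 = (−0.14 + √13496)/2 ≈ 58.016 mm ≈ 58.0 mm.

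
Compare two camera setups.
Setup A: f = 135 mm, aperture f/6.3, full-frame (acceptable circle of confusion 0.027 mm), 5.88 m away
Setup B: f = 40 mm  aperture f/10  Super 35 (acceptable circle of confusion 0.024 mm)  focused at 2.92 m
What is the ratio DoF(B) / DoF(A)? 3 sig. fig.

Setup A: H = 135²/(6.3×0.027) + 135 ≈ 107277.9 mm; DoF = Df − Dn = 6213.15 − 5580.76 ≈ 632.39 mm.
Setup B: H = 40²/(10×0.024) + 40 ≈ 6706.7 mm; DoF = Df − Dn = 5140.8 − 2039.1 ≈ 3101.7 mm.
Ratio = 3101.7 / 632.39 ≈ 4.90.

4.90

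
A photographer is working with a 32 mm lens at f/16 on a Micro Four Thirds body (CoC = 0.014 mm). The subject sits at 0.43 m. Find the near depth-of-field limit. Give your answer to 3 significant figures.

396 mm

Hyperfocal distance H = f²/(N·c) + f = 32²/(16 × 0.014) + 32 = 1024/0.224 + 32 ≈ 4603.4 mm ≈ 4.603 m.
Near limit Dn = s·(H − f)/(H + s − 2f) = 430 × (4603.4 − 32) / (4603.4 + 430 − 2 × 32) = 430 × 4571.4 / 4969.4 ≈ 395.56 mm.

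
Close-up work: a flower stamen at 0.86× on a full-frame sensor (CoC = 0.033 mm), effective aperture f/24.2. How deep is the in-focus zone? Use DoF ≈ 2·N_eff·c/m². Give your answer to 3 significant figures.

At magnification m, DoF ≈ 2·N_eff·c/m² = 2 × 24.2 × 0.033 / 0.86² = 1.597 / 0.7396 ≈ 2.16 mm.

2.16 mm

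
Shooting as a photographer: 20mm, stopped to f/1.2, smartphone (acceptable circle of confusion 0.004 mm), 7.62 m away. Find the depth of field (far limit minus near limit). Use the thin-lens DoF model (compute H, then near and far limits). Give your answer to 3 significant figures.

Hyperfocal distance H = f²/(N·c) + f = 20²/(1.2 × 0.004) + 20 = 400/0.0048 + 20 ≈ 83353.3 mm ≈ 83.35 m.
Near limit Dn = s·(H − f)/(H + s − 2f) = 7620 × (83353.3 − 20) / (83353.3 + 7620 − 2 × 20) = 7620 × 83333.3 / 90933.3 ≈ 6983.1 mm.
Far limit Df = s·(H − f)/(H − s) = 7620 × (83353.3 − 20) / (83353.3 − 7620) = 7620 × 83333.3 / 75733.3 ≈ 8384.7 mm.
Depth of field = Df − Dn = 8384.7 − 6983.1 ≈ 1401.6 mm ≈ 1.40 m.

1.40 m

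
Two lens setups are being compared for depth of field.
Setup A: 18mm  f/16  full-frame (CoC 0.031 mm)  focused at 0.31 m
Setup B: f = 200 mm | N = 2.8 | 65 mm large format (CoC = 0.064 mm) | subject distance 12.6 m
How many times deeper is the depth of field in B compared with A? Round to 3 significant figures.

4.05

Setup A: H = 18²/(16×0.031) + 18 ≈ 671.2 mm; DoF = Df − Dn = 560.59 − 214.23 ≈ 346.36 mm.
Setup B: H = 200²/(2.8×0.064) + 200 ≈ 223414.3 mm; DoF = Df − Dn = 13341.1 − 11936.9 ≈ 1404.2 mm.
Ratio = 1404.2 / 346.36 ≈ 4.05.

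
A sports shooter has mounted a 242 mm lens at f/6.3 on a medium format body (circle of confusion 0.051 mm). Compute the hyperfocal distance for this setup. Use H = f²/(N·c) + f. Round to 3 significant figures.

183 m

Hyperfocal distance H = f²/(N·c) + f = 242²/(6.3 × 0.051) + 242 = 58564/0.3213 + 242 ≈ 182514.0 mm ≈ 183 m.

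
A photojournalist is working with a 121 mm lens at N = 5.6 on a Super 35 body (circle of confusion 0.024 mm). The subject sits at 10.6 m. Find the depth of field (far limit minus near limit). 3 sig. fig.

2.06 m

Hyperfocal distance H = f²/(N·c) + f = 121²/(5.6 × 0.024) + 121 = 14641/0.1344 + 121 ≈ 109057.0 mm ≈ 109.1 m.
Near limit Dn = s·(H − f)/(H + s − 2f) = 10600 × (109057.0 − 121) / (109057.0 + 10600 − 2 × 121) = 10600 × 108936.0 / 119415.0 ≈ 9669.8 mm.
Far limit Df = s·(H − f)/(H − s) = 10600 × (109057.0 − 121) / (109057.0 − 10600) = 10600 × 108936.0 / 98457.0 ≈ 11728.2 mm.
Depth of field = Df − Dn = 11728.2 − 9669.8 ≈ 2058.4 mm ≈ 2.06 m.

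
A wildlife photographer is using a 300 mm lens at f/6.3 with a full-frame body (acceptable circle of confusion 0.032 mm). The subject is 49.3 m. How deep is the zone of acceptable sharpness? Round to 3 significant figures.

11.0 m

Hyperfocal distance H = f²/(N·c) + f = 300²/(6.3 × 0.032) + 300 = 90000/0.2016 + 300 ≈ 446728.6 mm ≈ 446.7 m.
Near limit Dn = s·(H − f)/(H + s − 2f) = 49300 × (446728.6 − 300) / (446728.6 + 49300 − 2 × 300) = 49300 × 446428.6 / 495428.6 ≈ 44424 mm.
Far limit Df = s·(H − f)/(H − s) = 49300 × (446728.6 − 300) / (446728.6 − 49300) = 49300 × 446428.6 / 397428.6 ≈ 55378 mm.
Depth of field = Df − Dn = 55378 − 44424 ≈ 10954 mm ≈ 11.0 m.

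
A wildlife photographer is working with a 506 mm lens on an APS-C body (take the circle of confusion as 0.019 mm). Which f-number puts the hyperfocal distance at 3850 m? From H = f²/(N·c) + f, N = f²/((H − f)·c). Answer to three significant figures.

Rearrange H = f²/(N·c) + f for N: N = f² / ((H − f)·c).
N = 506² / ((3850000 − 506) × 0.019) = 256036 / 73140 ≈ 3.50.

f/3.50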